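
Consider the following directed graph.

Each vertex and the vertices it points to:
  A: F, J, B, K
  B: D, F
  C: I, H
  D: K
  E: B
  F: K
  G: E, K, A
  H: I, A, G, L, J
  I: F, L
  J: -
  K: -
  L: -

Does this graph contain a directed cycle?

DFS with white/gray/black marking, starting from F:
F gray
  K gray
  K black
F black
A gray
  A→F: F black — skip
  J gray
  J black
  B gray
    D gray
      D→K: K black — skip
    D black
    B→F: F black — skip
  B black
  A→K: K black — skip
A black
C gray
  I gray
    I→F: F black — skip
    L gray
    L black
  I black
  H gray
    H→I: I black — skip
    H→A: A black — skip
    G gray
      E gray
        E→B: B black — skip
      E black
      G→K: K black — skip
      G→A: A black — skip
    G black
    H→L: L black — skip
    H→J: J black — skip
  H black
C black
Every edge goes to a white or black vertex — no back edge, so the graph is acyclic.

No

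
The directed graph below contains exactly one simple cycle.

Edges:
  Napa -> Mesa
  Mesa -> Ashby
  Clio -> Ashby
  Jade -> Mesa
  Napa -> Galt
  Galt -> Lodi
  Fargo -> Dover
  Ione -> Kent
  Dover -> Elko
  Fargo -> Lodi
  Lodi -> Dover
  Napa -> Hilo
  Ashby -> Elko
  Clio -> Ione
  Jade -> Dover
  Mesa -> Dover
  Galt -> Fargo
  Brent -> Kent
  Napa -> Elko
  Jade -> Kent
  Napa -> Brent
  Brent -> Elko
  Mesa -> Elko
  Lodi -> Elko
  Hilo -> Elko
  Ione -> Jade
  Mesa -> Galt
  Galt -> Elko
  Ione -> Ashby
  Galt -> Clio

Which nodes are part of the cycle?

Clio, Galt, Ione, Jade, Mesa

DFS with gray/black marking from Galt:
Galt gray
  Lodi gray
    Elko gray
    Elko black
    Dover gray
      Dover→Elko: Elko black — skip
    Dover black
  Lodi black
  Galt→Elko: Elko black — skip
  Clio gray
    Ione gray
      Kent gray
      Kent black
      Ashby gray
        Ashby→Elko: Elko black — skip
      Ashby black
      Jade gray
        Jade→Kent: Kent black — skip
        Mesa gray
          Mesa→Ashby: Ashby black — skip
          Mesa→Dover: Dover black — skip
          Mesa→Galt: Galt is gray → back edge
Back edge closes the cycle Galt → Clio → Ione → Jade → Mesa → Galt; its vertices are {Clio, Galt, Ione, Jade, Mesa}.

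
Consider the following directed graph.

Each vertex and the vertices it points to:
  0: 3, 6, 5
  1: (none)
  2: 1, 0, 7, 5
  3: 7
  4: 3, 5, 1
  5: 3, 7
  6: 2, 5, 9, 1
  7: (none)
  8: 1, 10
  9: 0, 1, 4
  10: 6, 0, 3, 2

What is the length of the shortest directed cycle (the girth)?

3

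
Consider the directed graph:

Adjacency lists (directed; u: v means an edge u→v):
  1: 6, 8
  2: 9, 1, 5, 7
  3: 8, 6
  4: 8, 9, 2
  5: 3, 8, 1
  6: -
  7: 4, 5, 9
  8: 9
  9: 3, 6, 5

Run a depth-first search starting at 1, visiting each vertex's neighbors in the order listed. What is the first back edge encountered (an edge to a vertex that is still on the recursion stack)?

3->8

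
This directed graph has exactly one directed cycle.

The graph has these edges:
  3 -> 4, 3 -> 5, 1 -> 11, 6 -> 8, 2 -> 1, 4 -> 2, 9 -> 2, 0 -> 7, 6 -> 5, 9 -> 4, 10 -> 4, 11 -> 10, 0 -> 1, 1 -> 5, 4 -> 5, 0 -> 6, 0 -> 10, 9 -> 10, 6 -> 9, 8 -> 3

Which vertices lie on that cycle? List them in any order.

1, 2, 4, 10, 11

DFS with gray/black marking from 1:
1 gray
  11 gray
    10 gray
      4 gray
        2 gray
          2→1: 1 is gray → back edge
Back edge closes the cycle 1 → 11 → 10 → 4 → 2 → 1; its vertices are {1, 2, 4, 10, 11}.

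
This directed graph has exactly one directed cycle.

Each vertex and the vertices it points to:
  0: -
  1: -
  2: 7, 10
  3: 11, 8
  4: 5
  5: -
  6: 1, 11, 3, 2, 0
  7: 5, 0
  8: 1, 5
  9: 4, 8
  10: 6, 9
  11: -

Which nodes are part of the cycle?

2, 6, 10

DFS with gray/black marking from 10:
10 gray
  6 gray
    1 gray
    1 black
    11 gray
    11 black
    3 gray
      3→11: 11 black — skip
      8 gray
        8→1: 1 black — skip
        5 gray
        5 black
      8 black
    3 black
    2 gray
      7 gray
        7→5: 5 black — skip
        0 gray
        0 black
      7 black
      2→10: 10 is gray → back edge
Back edge closes the cycle 10 → 6 → 2 → 10; its vertices are {2, 6, 10}.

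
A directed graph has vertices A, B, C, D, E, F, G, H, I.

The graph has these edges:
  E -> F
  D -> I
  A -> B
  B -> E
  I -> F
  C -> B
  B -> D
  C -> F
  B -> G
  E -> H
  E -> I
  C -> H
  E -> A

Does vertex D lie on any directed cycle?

No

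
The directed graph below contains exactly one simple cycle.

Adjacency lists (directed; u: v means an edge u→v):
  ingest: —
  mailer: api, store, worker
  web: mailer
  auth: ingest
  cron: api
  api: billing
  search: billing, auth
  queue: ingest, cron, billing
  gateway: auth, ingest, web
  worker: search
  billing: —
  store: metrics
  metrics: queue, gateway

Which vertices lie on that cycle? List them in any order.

web, store, mailer, gateway, metrics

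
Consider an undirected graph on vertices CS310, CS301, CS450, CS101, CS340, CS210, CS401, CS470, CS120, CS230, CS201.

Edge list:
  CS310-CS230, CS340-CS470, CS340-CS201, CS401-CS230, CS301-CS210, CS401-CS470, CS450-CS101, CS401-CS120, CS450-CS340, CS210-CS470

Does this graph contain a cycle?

No

DFS, tracking each vertex's parent; an edge to a visited non-parent vertex closes a cycle.
Start from CS201:
visit CS201 (parent –)
  visit CS340 (parent CS201)
    visit CS470 (parent CS340)
      CS470–CS340: parent, skip
      visit CS210 (parent CS470)
        CS210–CS470: parent, skip
        visit CS301 (parent CS210)
          CS301–CS210: parent, skip
      visit CS401 (parent CS470)
        CS401–CS470: parent, skip
        visit CS120 (parent CS401)
          CS120–CS401: parent, skip
        visit CS230 (parent CS401)
          CS230–CS401: parent, skip
          visit CS310 (parent CS230)
            CS310–CS230: parent, skip
    CS340–CS201: parent, skip
    visit CS450 (parent CS340)
      visit CS101 (parent CS450)
        CS101–CS450: parent, skip
      CS450–CS340: parent, skip
No non-parent visited neighbor found — the graph is a forest.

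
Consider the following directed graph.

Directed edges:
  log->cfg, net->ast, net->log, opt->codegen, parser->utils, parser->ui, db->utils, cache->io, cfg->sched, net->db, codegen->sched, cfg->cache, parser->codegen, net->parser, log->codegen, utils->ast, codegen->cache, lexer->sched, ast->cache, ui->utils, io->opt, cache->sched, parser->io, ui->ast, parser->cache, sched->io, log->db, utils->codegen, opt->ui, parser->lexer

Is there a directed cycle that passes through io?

Yes

io is on a cycle iff io can reach itself via ≥1 edge.
io → opt → codegen → sched → io — yes.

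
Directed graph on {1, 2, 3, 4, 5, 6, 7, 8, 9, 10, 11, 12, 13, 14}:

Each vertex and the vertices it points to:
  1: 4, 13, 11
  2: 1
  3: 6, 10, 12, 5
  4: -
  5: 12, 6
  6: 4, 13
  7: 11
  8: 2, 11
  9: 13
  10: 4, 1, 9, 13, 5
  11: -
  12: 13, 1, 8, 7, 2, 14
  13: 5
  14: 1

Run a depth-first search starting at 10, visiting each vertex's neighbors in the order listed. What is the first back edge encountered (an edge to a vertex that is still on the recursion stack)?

12→13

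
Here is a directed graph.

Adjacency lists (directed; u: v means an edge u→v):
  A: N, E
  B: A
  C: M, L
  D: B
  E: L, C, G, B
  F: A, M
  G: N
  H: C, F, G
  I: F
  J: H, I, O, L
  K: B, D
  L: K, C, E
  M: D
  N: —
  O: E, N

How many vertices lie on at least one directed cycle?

A vertex is on a directed cycle iff it belongs to a strongly connected component of size ≥ 2 (or has a self-loop).
The vertices on cycles are {A, B, C, D, E, K, L, M} — 8 in total.

8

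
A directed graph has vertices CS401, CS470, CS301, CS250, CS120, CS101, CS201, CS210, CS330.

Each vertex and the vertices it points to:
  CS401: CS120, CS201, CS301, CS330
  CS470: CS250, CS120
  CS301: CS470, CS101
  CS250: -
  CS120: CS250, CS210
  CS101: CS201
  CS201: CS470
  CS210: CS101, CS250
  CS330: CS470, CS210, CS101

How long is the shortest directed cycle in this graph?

For each vertex v, BFS finds the shortest path from v back to v.
The shortest such closed walk is CS210 → CS101 → CS201 → CS470 → CS120 → CS210, length 5.

5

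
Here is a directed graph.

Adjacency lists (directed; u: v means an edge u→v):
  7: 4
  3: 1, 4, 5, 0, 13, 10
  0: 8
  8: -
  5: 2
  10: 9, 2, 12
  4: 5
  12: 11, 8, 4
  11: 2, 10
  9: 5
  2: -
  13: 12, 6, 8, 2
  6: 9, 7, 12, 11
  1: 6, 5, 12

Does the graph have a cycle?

Yes

DFS with white/gray/black marking, starting from 6:
6 gray
  9 gray
    5 gray
      2 gray
      2 black
    5 black
  9 black
  7 gray
    4 gray
      4→5: 5 black — skip
    4 black
  7 black
  12 gray
    11 gray
      11→2: 2 black — skip
      10 gray
        10→9: 9 black — skip
        10→2: 2 black — skip
        10→12: 12 is gray → back edge
Back edge found, so a cycle exists: 12 → 11 → 10 → 12.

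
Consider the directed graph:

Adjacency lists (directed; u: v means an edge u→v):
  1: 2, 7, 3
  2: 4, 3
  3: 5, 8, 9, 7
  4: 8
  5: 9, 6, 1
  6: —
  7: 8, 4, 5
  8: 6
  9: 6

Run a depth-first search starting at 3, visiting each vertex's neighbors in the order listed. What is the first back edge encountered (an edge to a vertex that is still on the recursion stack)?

2->3

DFS from 3 (visiting each vertex's neighbors in the order listed); mark gray on enter, black on exit:
3 gray
  5 gray
    9 gray
      6 gray
      6 black
    9 black
    5→6: 6 black — skip
    1 gray
      2 gray
        4 gray
          8 gray
            8→6: 6 black — skip
          8 black
        4 black
        2→3: 3 is gray → back edge
First back edge: 2 → 3.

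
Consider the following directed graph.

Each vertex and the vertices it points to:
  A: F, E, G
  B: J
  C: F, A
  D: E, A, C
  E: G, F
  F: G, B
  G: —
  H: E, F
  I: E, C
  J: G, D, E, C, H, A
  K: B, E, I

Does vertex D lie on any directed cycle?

Yes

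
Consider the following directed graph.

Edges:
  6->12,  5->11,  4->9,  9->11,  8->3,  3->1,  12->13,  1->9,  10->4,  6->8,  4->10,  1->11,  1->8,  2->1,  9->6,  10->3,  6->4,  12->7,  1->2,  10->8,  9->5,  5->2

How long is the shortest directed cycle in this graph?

2

For each vertex v, BFS finds the shortest path from v back to v.
The shortest such closed walk is 4 → 10 → 4, length 2.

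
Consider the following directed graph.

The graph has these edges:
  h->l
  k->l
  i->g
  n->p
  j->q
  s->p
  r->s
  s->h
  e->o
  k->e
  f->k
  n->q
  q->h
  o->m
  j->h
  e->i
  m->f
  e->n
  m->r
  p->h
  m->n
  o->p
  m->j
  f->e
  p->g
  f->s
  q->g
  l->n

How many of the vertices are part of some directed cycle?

10

A vertex is on a directed cycle iff it belongs to a strongly connected component of size ≥ 2 (or has a self-loop).
The vertices on cycles are {e, f, h, k, l, m, n, o, p, q} — 10 in total.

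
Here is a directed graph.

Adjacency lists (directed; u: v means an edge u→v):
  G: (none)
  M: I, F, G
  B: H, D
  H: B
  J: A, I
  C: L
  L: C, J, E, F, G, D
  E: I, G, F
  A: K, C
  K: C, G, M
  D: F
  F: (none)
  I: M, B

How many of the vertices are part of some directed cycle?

A vertex is on a directed cycle iff it belongs to a strongly connected component of size ≥ 2 (or has a self-loop).
The vertices on cycles are {A, B, C, H, I, J, K, L, M} — 9 in total.

9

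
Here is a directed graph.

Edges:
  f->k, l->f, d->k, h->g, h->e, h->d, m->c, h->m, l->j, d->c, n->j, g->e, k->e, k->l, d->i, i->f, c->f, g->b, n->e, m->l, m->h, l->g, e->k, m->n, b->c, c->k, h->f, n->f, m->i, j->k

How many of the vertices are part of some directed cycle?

10

A vertex is on a directed cycle iff it belongs to a strongly connected component of size ≥ 2 (or has a self-loop).
The vertices on cycles are {b, c, e, f, g, h, j, k, l, m} — 10 in total.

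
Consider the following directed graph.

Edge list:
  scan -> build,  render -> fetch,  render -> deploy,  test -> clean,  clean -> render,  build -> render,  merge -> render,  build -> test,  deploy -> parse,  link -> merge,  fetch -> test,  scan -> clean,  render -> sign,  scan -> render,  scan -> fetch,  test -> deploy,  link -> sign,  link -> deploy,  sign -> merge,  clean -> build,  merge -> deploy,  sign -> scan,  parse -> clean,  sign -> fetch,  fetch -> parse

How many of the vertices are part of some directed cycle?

A vertex is on a directed cycle iff it belongs to a strongly connected component of size ≥ 2 (or has a self-loop).
The vertices on cycles are {scan, sign, test, build, clean, fetch, merge, parse, deploy, render} — 10 in total.

10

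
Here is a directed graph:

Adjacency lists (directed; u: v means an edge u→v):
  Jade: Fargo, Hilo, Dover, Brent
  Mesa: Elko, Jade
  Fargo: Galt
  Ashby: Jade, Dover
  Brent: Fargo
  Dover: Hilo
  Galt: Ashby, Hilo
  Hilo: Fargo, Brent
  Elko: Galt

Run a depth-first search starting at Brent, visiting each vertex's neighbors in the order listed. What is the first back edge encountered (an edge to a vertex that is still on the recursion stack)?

DFS from Brent (visiting each vertex's neighbors in the order listed); mark gray on enter, black on exit:
Brent gray
  Fargo gray
    Galt gray
      Ashby gray
        Jade gray
          Jade→Fargo: Fargo is gray → back edge
First back edge: Jade → Fargo.

Jade→Fargo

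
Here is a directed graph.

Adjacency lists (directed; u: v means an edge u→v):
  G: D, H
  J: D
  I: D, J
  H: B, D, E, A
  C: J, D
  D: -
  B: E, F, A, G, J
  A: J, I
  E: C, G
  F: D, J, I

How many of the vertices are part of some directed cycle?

A vertex is on a directed cycle iff it belongs to a strongly connected component of size ≥ 2 (or has a self-loop).
The vertices on cycles are {B, E, G, H} — 4 in total.

4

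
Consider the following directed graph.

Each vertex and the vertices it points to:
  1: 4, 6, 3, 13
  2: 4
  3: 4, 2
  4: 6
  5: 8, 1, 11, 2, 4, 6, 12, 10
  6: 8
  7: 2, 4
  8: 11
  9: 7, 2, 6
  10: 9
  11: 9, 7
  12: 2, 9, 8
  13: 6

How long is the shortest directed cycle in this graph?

4

For each vertex v, BFS finds the shortest path from v back to v.
The shortest such closed walk is 6 → 8 → 11 → 9 → 6, length 4.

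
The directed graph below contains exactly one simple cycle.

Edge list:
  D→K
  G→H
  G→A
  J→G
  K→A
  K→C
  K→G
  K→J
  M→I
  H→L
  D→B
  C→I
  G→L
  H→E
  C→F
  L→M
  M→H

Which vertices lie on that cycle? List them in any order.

H, L, M

DFS with gray/black marking from L:
L gray
  M gray
    H gray
      H→L: L is gray → back edge
Back edge closes the cycle L → M → H → L; its vertices are {H, L, M}.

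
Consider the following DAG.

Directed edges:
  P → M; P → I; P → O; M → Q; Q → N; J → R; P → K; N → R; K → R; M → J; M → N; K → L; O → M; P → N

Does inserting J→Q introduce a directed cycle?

Adding J→Q creates a cycle iff Q can already reach J.
Explore from Q: no path reaches J. The graph stays acyclic.

No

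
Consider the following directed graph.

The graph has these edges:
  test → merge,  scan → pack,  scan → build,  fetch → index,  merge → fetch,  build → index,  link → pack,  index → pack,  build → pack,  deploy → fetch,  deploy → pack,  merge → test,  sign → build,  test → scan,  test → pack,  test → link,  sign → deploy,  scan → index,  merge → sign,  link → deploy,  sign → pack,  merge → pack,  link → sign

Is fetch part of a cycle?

No

fetch lies on a cycle iff there is a path from fetch back to itself.
Exploring from fetch, it never reaches itself; equivalently, its strongly connected component is a singleton.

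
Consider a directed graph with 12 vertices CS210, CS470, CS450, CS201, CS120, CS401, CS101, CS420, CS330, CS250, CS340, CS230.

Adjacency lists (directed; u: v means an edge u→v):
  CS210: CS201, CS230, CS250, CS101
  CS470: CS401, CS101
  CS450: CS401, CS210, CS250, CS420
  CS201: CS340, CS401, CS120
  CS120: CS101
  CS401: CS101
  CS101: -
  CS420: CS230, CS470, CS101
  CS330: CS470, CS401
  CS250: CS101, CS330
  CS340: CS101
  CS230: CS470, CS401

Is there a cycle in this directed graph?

No

DFS with white/gray/black marking, starting from CS201:
CS201 gray
  CS340 gray
    CS101 gray
    CS101 black
  CS340 black
  CS401 gray
    CS401→CS101: CS101 black — skip
  CS401 black
  CS120 gray
    CS120→CS101: CS101 black — skip
  CS120 black
CS201 black
CS210 gray
  CS210→CS201: CS201 black — skip
  CS230 gray
    CS470 gray
      CS470→CS401: CS401 black — skip
      CS470→CS101: CS101 black — skip
    CS470 black
    CS230→CS401: CS401 black — skip
  CS230 black
  CS250 gray
    CS250→CS101: CS101 black — skip
    CS330 gray
      CS330→CS470: CS470 black — skip
      CS330→CS401: CS401 black — skip
    CS330 black
  CS250 black
  CS210→CS101: CS101 black — skip
CS210 black
CS450 gray
  CS450→CS401: CS401 black — skip
  CS450→CS210: CS210 black — skip
  CS450→CS250: CS250 black — skip
  CS420 gray
    CS420→CS230: CS230 black — skip
    CS420→CS470: CS470 black — skip
    CS420→CS101: CS101 black — skip
  CS420 black
CS450 black
Every edge goes to a white or black vertex — no back edge, so the graph is acyclic.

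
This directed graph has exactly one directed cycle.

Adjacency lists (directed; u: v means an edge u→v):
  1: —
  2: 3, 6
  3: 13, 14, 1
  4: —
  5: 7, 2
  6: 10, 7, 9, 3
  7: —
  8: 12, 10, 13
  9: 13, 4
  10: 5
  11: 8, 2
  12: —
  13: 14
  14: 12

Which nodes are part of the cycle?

2, 5, 6, 10

DFS with gray/black marking from 2:
2 gray
  3 gray
    13 gray
      14 gray
        12 gray
        12 black
      14 black
    13 black
    3→14: 14 black — skip
    1 gray
    1 black
  3 black
  6 gray
    10 gray
      5 gray
        7 gray
        7 black
        5→2: 2 is gray → back edge
Back edge closes the cycle 2 → 6 → 10 → 5 → 2; its vertices are {2, 5, 6, 10}.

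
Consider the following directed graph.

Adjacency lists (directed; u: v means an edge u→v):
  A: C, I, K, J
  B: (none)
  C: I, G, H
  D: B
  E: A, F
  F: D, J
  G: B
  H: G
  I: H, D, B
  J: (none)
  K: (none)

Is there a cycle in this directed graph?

DFS with white/gray/black marking, starting from D:
D gray
  B gray
  B black
D black
A gray
  C gray
    I gray
      H gray
        G gray
          G→B: B black — skip
        G black
      H black
      I→D: D black — skip
      I→B: B black — skip
    I black
    C→G: G black — skip
    C→H: H black — skip
  C black
  A→I: I black — skip
  K gray
  K black
  J gray
  J black
A black
E gray
  E→A: A black — skip
  F gray
    F→D: D black — skip
    F→J: J black — skip
  F black
E black
Every edge goes to a white or black vertex — no back edge, so the graph is acyclic.

No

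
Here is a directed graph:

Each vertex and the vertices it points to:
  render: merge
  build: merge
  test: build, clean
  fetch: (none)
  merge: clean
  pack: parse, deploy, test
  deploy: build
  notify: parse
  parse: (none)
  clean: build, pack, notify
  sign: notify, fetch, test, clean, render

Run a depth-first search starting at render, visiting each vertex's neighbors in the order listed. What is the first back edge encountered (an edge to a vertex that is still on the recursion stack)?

build→merge

DFS from render (visiting each vertex's neighbors in the order listed); mark gray on enter, black on exit:
render gray
  merge gray
    clean gray
      build gray
        build→merge: merge is gray → back edge
First back edge: build → merge.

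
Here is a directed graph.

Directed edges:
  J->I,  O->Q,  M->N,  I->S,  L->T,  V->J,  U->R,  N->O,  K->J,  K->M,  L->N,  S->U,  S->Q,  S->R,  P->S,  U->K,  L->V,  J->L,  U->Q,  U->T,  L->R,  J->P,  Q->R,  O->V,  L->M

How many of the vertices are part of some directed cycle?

11

A vertex is on a directed cycle iff it belongs to a strongly connected component of size ≥ 2 (or has a self-loop).
The vertices on cycles are {I, J, K, L, M, N, O, P, S, U, V} — 11 in total.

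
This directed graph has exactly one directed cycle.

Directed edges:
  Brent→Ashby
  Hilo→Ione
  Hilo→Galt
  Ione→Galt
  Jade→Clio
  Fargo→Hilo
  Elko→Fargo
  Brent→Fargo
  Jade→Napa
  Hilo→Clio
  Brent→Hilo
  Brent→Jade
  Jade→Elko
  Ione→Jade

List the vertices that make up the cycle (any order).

DFS with gray/black marking from Jade:
Jade gray
  Elko gray
    Fargo gray
      Hilo gray
        Clio gray
        Clio black
        Galt gray
        Galt black
        Ione gray
          Ione→Jade: Jade is gray → back edge
Back edge closes the cycle Jade → Elko → Fargo → Hilo → Ione → Jade; its vertices are {Elko, Hilo, Ione, Jade, Fargo}.

Elko, Hilo, Ione, Jade, Fargo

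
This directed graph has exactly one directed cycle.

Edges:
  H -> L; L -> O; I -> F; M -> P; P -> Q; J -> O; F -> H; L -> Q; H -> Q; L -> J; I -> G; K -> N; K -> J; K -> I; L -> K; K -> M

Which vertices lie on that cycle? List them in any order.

DFS with gray/black marking from K:
K gray
  I gray
    G gray
    G black
    F gray
      H gray
        Q gray
        Q black
        L gray
          L→Q: Q black — skip
          J gray
            O gray
            O black
          J black
          L→O: O black — skip
          L→K: K is gray → back edge
Back edge closes the cycle K → I → F → H → L → K; its vertices are {F, H, I, K, L}.

F, H, I, K, L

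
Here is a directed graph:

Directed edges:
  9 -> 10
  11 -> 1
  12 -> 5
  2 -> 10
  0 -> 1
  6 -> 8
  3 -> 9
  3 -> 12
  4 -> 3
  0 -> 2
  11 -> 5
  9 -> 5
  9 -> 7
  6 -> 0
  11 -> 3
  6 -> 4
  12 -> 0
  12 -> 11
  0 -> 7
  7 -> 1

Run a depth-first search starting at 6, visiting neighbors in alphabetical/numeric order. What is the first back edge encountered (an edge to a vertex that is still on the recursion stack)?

11->3

DFS from 6 (visiting neighbors in alphabetical/numeric order); mark gray on enter, black on exit:
6 gray
  0 gray
    1 gray
    1 black
    2 gray
      10 gray
      10 black
    2 black
    7 gray
      7→1: 1 black — skip
    7 black
  0 black
  4 gray
    3 gray
      9 gray
        5 gray
        5 black
        9→7: 7 black — skip
        9→10: 10 black — skip
      9 black
      12 gray
        12→0: 0 black — skip
        12→5: 5 black — skip
        11 gray
          11→1: 1 black — skip
          11→3: 3 is gray → back edge
First back edge: 11 → 3.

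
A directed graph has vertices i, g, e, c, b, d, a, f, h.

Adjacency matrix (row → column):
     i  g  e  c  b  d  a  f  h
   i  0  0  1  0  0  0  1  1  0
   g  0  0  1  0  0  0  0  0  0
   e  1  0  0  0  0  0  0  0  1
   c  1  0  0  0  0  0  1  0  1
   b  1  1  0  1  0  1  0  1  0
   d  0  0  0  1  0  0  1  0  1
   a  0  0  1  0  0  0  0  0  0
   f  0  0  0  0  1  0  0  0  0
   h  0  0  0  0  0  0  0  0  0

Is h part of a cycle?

h lies on a cycle iff there is a path from h back to itself.
Exploring from h, it never reaches itself; equivalently, its strongly connected component is a singleton.

No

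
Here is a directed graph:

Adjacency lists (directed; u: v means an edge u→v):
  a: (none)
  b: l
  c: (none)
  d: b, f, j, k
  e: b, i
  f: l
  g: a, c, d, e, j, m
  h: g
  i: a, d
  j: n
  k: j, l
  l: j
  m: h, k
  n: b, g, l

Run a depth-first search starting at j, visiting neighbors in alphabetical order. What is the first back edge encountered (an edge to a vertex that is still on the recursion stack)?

DFS from j (visiting neighbors in alphabetical order); mark gray on enter, black on exit:
j gray
  n gray
    b gray
      l gray
        l→j: j is gray → back edge
First back edge: l → j.

l→j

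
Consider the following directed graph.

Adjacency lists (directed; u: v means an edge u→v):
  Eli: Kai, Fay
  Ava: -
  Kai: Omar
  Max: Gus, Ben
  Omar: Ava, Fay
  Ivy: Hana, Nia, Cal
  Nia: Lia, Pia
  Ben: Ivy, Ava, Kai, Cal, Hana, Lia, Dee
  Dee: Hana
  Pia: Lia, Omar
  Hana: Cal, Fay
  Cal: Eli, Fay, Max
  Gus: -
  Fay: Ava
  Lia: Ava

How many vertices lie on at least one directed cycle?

A vertex is on a directed cycle iff it belongs to a strongly connected component of size ≥ 2 (or has a self-loop).
The vertices on cycles are {Ben, Cal, Dee, Ivy, Max, Hana} — 6 in total.

6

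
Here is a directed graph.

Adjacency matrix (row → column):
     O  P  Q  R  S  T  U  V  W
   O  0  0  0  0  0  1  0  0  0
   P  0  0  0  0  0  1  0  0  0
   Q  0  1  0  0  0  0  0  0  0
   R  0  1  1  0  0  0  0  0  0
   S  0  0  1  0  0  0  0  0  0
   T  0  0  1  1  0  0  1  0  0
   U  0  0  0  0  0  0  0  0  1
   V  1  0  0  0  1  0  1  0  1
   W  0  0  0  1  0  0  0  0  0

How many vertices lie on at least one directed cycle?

A vertex is on a directed cycle iff it belongs to a strongly connected component of size ≥ 2 (or has a self-loop).
The vertices on cycles are {P, Q, R, T, U, W} — 6 in total.

6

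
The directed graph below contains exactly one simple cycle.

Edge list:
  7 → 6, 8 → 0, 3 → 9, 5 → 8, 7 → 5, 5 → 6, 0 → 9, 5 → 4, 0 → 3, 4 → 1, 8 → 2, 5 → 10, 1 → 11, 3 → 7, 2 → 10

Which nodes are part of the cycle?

0, 3, 5, 7, 8

DFS with gray/black marking from 5:
5 gray
  10 gray
  10 black
  4 gray
    1 gray
      11 gray
      11 black
    1 black
  4 black
  8 gray
    0 gray
      3 gray
        7 gray
          6 gray
          6 black
          7→5: 5 is gray → back edge
Back edge closes the cycle 5 → 8 → 0 → 3 → 7 → 5; its vertices are {0, 3, 5, 7, 8}.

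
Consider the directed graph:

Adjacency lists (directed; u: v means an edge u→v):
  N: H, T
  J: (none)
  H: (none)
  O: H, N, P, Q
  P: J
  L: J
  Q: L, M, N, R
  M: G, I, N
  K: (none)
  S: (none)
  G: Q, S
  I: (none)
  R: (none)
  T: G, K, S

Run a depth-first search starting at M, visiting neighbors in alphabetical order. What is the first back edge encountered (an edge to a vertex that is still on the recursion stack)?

DFS from M (visiting neighbors in alphabetical order); mark gray on enter, black on exit:
M gray
  G gray
    Q gray
      L gray
        J gray
        J black
      L black
      Q→M: M is gray → back edge
First back edge: Q → M.

Q→M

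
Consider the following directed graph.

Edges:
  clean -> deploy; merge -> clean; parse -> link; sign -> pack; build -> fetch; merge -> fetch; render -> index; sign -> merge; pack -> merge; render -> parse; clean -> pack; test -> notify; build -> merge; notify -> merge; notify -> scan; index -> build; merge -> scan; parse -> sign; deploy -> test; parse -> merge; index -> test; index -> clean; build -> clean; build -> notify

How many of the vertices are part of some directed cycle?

6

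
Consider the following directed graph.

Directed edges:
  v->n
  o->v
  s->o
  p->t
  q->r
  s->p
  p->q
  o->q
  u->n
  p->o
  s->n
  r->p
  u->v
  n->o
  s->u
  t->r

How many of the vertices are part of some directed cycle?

A vertex is on a directed cycle iff it belongs to a strongly connected component of size ≥ 2 (or has a self-loop).
The vertices on cycles are {n, o, p, q, r, t, v} — 7 in total.

7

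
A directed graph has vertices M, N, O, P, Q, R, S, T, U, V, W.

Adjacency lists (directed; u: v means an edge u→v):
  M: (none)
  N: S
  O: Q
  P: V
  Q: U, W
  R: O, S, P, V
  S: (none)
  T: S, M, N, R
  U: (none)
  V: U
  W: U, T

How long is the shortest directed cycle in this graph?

5

For each vertex v, BFS finds the shortest path from v back to v.
The shortest such closed walk is T → R → O → Q → W → T, length 5.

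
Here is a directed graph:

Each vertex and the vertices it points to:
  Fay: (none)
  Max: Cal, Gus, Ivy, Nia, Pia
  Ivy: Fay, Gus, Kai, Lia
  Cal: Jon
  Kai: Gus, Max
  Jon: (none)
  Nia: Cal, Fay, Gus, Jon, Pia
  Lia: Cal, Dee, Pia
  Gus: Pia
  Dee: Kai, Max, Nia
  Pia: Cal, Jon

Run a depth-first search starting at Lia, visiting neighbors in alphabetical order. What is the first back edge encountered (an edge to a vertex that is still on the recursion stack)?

Ivy→Kai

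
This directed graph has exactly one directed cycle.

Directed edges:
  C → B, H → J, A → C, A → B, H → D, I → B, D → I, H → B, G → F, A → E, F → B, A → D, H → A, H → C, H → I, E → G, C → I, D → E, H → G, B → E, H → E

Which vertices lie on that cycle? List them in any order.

B, E, F, G

DFS with gray/black marking from G:
G gray
  F gray
    B gray
      E gray
        E→G: G is gray → back edge
Back edge closes the cycle G → F → B → E → G; its vertices are {B, E, F, G}.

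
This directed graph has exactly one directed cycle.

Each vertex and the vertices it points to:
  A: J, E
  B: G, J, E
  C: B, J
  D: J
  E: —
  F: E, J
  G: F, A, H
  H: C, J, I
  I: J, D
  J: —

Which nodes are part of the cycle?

B, C, G, H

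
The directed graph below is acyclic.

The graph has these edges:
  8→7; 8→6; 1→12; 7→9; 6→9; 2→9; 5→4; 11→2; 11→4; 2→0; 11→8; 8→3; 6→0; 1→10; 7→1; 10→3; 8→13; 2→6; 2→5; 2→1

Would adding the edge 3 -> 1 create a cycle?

Adding 3→1 creates a cycle iff 1 can already reach 3.
Path from 1: 1 → 10 → 3.
So 1 → … → 3 → 1 is a cycle.

Yes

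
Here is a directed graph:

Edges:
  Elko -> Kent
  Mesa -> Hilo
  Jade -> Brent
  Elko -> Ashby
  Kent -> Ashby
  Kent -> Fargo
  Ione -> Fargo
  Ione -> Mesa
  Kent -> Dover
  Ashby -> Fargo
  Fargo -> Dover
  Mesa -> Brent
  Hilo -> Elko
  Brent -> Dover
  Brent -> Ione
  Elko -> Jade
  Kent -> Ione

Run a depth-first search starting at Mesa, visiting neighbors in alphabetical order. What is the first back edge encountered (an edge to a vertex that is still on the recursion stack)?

DFS from Mesa (visiting neighbors in alphabetical order); mark gray on enter, black on exit:
Mesa gray
  Brent gray
    Dover gray
    Dover black
    Ione gray
      Fargo gray
        Fargo→Dover: Dover black — skip
      Fargo black
      Ione→Mesa: Mesa is gray → back edge
First back edge: Ione → Mesa.

Ione->Mesa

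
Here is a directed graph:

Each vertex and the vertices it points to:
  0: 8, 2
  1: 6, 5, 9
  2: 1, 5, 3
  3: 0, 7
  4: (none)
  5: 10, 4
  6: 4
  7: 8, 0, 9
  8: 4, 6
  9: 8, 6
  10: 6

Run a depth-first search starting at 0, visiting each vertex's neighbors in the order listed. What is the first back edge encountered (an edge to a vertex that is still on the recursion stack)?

3→0

DFS from 0 (visiting each vertex's neighbors in the order listed); mark gray on enter, black on exit:
0 gray
  8 gray
    4 gray
    4 black
    6 gray
      6→4: 4 black — skip
    6 black
  8 black
  2 gray
    1 gray
      1→6: 6 black — skip
      5 gray
        10 gray
          10→6: 6 black — skip
        10 black
        5→4: 4 black — skip
      5 black
      9 gray
        9→8: 8 black — skip
        9→6: 6 black — skip
      9 black
    1 black
    2→5: 5 black — skip
    3 gray
      3→0: 0 is gray → back edge
First back edge: 3 → 0.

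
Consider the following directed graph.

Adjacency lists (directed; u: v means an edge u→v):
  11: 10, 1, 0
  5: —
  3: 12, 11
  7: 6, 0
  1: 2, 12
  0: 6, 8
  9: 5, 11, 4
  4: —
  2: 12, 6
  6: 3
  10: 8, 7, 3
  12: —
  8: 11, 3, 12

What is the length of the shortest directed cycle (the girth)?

3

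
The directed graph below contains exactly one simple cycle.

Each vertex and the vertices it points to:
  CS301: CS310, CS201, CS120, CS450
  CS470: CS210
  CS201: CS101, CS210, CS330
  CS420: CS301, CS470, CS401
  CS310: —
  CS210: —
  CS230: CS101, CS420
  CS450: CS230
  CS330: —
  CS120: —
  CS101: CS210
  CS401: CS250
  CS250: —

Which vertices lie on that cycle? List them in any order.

CS230, CS301, CS420, CS450

DFS with gray/black marking from CS420:
CS420 gray
  CS301 gray
    CS310 gray
    CS310 black
    CS201 gray
      CS101 gray
        CS210 gray
        CS210 black
      CS101 black
      CS201→CS210: CS210 black — skip
      CS330 gray
      CS330 black
    CS201 black
    CS120 gray
    CS120 black
    CS450 gray
      CS230 gray
        CS230→CS101: CS101 black — skip
        CS230→CS420: CS420 is gray → back edge
Back edge closes the cycle CS420 → CS301 → CS450 → CS230 → CS420; its vertices are {CS230, CS301, CS420, CS450}.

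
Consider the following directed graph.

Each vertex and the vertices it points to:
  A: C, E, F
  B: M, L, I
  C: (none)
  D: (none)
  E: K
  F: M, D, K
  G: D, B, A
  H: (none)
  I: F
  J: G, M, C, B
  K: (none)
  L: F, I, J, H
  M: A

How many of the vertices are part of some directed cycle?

7

A vertex is on a directed cycle iff it belongs to a strongly connected component of size ≥ 2 (or has a self-loop).
The vertices on cycles are {A, B, F, G, J, L, M} — 7 in total.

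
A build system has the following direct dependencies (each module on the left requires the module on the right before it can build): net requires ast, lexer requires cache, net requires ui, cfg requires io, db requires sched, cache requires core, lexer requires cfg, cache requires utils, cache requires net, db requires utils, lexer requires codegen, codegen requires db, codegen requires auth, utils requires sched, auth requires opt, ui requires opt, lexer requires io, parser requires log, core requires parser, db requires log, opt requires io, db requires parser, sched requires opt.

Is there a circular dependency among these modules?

DFS with white/gray/black marking, starting from db:
db gray
  utils gray
    sched gray
      opt gray
        io gray
        io black
      opt black
    sched black
  utils black
  db→sched: sched black — skip
  log gray
  log black
  parser gray
    parser→log: log black — skip
  parser black
db black
ui gray
  ui→opt: opt black — skip
ui black
lexer gray
  codegen gray
    codegen→db: db black — skip
    auth gray
      auth→opt: opt black — skip
    auth black
  codegen black
  cache gray
    cache→utils: utils black — skip
    core gray
      core→parser: parser black — skip
    core black
    net gray
      ast gray
      ast black
      net→ui: ui black — skip
    net black
  cache black
  cfg gray
    cfg→io: io black — skip
  cfg black
  lexer→io: io black — skip
lexer black
Every edge goes to a white or black vertex — no back edge, so the graph is acyclic.

No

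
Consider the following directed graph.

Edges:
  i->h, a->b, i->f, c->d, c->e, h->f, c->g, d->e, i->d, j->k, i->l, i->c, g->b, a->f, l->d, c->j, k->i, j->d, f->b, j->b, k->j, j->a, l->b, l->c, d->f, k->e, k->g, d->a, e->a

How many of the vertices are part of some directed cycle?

5

A vertex is on a directed cycle iff it belongs to a strongly connected component of size ≥ 2 (or has a self-loop).
The vertices on cycles are {c, i, j, k, l} — 5 in total.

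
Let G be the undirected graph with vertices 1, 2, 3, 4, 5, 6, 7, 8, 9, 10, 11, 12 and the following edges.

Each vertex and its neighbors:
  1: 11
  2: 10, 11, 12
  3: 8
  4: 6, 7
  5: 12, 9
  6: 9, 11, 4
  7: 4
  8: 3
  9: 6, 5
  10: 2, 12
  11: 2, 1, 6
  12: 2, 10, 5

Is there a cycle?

DFS, tracking each vertex's parent; an edge to a visited non-parent vertex closes a cycle.
Start from 12:
visit 12 (parent –)
  visit 2 (parent 12)
    visit 10 (parent 2)
      10–2: parent, skip
      10–12: 12 visited and ≠ parent → cycle
Cycle: 12 – 2 – 10 – 12.

Yes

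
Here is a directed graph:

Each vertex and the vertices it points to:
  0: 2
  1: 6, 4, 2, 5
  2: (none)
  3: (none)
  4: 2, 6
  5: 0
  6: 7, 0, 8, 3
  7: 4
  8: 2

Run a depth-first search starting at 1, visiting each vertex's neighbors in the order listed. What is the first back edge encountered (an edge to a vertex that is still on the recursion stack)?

4→6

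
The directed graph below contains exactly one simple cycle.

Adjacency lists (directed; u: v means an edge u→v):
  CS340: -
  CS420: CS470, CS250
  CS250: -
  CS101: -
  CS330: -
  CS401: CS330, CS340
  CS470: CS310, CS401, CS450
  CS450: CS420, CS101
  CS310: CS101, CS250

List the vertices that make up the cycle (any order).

CS420, CS450, CS470

DFS with gray/black marking from CS470:
CS470 gray
  CS310 gray
    CS101 gray
    CS101 black
    CS250 gray
    CS250 black
  CS310 black
  CS401 gray
    CS330 gray
    CS330 black
    CS340 gray
    CS340 black
  CS401 black
  CS450 gray
    CS420 gray
      CS420→CS470: CS470 is gray → back edge
Back edge closes the cycle CS470 → CS450 → CS420 → CS470; its vertices are {CS420, CS450, CS470}.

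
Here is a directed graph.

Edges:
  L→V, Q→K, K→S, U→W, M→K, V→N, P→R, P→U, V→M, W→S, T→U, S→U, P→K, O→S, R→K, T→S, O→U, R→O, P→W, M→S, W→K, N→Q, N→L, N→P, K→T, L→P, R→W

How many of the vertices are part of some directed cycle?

8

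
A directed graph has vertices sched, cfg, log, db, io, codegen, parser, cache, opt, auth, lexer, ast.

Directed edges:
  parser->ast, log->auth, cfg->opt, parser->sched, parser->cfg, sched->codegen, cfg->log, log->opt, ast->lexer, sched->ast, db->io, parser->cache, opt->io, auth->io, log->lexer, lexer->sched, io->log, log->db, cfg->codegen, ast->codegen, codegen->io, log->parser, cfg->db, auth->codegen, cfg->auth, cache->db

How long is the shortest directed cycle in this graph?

3

For each vertex v, BFS finds the shortest path from v back to v.
The shortest such closed walk is log → parser → cfg → log, length 3.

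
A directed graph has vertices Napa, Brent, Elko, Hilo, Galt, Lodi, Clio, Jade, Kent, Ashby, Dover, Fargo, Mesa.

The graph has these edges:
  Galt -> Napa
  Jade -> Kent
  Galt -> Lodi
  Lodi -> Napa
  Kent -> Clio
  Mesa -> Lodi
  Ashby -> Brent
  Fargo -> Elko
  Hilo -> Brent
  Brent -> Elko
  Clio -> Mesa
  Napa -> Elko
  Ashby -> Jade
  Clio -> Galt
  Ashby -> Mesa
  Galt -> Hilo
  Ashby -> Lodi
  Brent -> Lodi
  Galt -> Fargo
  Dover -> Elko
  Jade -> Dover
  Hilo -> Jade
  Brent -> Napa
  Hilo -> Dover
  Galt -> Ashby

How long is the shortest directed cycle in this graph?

5

For each vertex v, BFS finds the shortest path from v back to v.
The shortest such closed walk is Clio → Galt → Ashby → Jade → Kent → Clio, length 5.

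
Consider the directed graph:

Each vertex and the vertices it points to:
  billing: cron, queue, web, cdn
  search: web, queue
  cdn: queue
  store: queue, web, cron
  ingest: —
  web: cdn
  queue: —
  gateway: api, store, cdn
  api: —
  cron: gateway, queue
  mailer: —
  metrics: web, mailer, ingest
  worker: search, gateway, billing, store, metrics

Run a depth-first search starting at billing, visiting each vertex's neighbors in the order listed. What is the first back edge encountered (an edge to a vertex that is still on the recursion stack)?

DFS from billing (visiting each vertex's neighbors in the order listed); mark gray on enter, black on exit:
billing gray
  cron gray
    gateway gray
      api gray
      api black
      store gray
        queue gray
        queue black
        web gray
          cdn gray
            cdn→queue: queue black — skip
          cdn black
        web black
        store→cron: cron is gray → back edge
First back edge: store → cron.

store→cron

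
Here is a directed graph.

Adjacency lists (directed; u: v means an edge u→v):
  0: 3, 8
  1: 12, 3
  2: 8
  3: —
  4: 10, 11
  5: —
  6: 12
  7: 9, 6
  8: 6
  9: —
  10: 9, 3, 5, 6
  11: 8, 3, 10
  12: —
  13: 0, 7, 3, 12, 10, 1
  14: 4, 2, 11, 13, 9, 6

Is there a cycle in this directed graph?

No

DFS with white/gray/black marking, starting from 0:
0 gray
  3 gray
  3 black
  8 gray
    6 gray
      12 gray
      12 black
    6 black
  8 black
0 black
1 gray
  1→12: 12 black — skip
  1→3: 3 black — skip
1 black
2 gray
  2→8: 8 black — skip
2 black
4 gray
  10 gray
    9 gray
    9 black
    10→3: 3 black — skip
    5 gray
    5 black
    10→6: 6 black — skip
  10 black
  11 gray
    11→8: 8 black — skip
    11→3: 3 black — skip
    11→10: 10 black — skip
  11 black
4 black
7 gray
  7→9: 9 black — skip
  7→6: 6 black — skip
7 black
13 gray
  13→0: 0 black — skip
  13→7: 7 black — skip
  13→3: 3 black — skip
  13→12: 12 black — skip
  13→10: 10 black — skip
  13→1: 1 black — skip
13 black
14 gray
  14→4: 4 black — skip
  14→2: 2 black — skip
  14→11: 11 black — skip
  14→13: 13 black — skip
  14→9: 9 black — skip
  14→6: 6 black — skip
14 black
Every edge goes to a white or black vertex — no back edge, so the graph is acyclic.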